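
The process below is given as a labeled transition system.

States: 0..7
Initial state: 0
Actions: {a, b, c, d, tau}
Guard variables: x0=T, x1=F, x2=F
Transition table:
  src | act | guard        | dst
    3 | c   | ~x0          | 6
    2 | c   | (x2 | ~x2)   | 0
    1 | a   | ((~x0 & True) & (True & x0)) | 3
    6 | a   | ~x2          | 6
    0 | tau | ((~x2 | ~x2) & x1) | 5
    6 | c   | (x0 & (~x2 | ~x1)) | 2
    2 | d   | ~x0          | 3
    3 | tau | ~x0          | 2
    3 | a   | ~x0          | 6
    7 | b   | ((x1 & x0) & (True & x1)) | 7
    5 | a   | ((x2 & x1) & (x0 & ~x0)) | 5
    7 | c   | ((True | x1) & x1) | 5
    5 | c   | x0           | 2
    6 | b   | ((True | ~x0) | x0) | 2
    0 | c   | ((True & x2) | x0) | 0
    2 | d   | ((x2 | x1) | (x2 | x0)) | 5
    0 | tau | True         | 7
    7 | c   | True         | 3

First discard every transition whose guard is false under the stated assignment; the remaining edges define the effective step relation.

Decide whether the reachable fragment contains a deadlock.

Answer: DEADLOCK at state 3

Working:
Reach set: {0,3,7}
  0: c→0  tau→7  [2 exit(s)]
  3: ∅  [STUCK]
  7: c→3  [1 exit(s)]
witness 3: tau·c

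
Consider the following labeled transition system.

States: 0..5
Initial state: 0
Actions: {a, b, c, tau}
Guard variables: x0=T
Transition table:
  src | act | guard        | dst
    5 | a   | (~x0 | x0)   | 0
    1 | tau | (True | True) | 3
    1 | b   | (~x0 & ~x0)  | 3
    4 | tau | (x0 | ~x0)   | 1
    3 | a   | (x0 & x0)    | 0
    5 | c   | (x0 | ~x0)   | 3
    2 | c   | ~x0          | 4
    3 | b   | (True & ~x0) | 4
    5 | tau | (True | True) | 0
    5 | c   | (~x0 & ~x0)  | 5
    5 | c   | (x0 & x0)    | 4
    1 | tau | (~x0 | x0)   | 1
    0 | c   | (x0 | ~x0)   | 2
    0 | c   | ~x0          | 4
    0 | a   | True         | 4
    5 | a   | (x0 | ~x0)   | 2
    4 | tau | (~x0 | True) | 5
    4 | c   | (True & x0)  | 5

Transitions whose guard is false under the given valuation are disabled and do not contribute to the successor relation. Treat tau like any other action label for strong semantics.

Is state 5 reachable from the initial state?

Answer: REACHABLE

Analysis:
13 transition(s) survive guard evaluation.
Layer 0: {0}
Layer 1: {2,4}  cumulative {0,2,4}
Layer 2: {1,5}  cumulative {0,1,2,4,5}
Layer 3: {3}  cumulative {0,1,2,3,4,5}
Reach set: {0,1,2,3,4,5}
witness 5: a·tau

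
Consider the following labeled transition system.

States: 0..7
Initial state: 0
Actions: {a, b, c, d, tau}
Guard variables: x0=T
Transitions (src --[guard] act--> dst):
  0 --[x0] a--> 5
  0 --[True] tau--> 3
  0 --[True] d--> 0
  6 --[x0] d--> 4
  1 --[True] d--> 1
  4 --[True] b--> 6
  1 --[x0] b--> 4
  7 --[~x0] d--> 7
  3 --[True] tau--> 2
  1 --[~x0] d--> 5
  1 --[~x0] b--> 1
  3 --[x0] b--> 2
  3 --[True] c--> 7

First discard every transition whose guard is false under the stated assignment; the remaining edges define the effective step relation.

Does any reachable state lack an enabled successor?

Answer: DEADLOCK at state 2

Analysis:
Reachable = {0,2,3,5,7}
  0: a→5  d→0  tau→3  [3 exit(s)]
  2: ∅  [deadlock]
  3: b→2  c→7  tau→2  [3 exit(s)]
  5: ∅  [deadlock]
  7: ∅  [deadlock]
Path to 2: tau·tau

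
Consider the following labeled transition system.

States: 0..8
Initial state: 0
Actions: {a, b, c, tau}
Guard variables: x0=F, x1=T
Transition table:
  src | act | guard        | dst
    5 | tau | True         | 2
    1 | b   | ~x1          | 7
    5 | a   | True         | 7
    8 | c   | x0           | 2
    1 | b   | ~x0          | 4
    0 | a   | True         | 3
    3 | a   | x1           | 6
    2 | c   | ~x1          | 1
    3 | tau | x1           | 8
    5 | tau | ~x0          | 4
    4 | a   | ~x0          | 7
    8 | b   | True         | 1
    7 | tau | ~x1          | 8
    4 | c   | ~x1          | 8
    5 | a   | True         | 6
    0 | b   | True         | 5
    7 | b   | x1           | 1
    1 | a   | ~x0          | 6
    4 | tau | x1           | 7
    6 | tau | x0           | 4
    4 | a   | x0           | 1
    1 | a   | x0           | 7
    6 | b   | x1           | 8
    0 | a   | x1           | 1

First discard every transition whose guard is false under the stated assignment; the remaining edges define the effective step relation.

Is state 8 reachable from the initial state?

Answer: REACHABLE

Working:
After dropping false guards: 16 live edges.
Layer 0: {0}
Layer 1: {1,3,5}  now seen {0,1,3,5}
Layer 2: {2,4,6,7,8}  now seen {0,1,2,3,4,5,6,7,8}
Reach set: {0,1,2,3,4,5,6,7,8}
witness 8: a·tau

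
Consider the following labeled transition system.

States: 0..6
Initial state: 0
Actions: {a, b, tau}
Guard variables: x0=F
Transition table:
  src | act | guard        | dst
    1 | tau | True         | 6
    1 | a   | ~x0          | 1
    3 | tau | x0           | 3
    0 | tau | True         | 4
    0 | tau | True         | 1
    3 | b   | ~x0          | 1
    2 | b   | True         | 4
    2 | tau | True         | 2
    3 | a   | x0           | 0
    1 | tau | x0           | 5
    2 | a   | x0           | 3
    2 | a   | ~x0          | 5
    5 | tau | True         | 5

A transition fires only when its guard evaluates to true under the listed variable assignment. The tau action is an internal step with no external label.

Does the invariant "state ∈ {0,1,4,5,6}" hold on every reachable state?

Allowed set {0,1,4,5,6}
R = {0,1,4,6}
  0: ok
  1: ok
  4: ok
  6: ok

Answer: INVARIANT HOLDS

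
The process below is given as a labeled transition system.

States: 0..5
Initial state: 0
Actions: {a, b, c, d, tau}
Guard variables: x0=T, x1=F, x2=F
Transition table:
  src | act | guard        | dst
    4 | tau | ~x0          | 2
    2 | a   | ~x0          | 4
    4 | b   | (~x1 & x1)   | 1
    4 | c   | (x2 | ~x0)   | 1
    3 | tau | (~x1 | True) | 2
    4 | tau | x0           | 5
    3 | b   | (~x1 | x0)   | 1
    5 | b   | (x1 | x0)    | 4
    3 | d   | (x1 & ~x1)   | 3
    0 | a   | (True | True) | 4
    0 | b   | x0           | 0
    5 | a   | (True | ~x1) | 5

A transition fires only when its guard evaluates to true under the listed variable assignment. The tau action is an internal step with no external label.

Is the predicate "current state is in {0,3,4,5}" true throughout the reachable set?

Allowed set {0,3,4,5}
Reachable = {0,4,5}
  0: safe
  4: safe
  5: safe

Answer: INVARIANT HOLDS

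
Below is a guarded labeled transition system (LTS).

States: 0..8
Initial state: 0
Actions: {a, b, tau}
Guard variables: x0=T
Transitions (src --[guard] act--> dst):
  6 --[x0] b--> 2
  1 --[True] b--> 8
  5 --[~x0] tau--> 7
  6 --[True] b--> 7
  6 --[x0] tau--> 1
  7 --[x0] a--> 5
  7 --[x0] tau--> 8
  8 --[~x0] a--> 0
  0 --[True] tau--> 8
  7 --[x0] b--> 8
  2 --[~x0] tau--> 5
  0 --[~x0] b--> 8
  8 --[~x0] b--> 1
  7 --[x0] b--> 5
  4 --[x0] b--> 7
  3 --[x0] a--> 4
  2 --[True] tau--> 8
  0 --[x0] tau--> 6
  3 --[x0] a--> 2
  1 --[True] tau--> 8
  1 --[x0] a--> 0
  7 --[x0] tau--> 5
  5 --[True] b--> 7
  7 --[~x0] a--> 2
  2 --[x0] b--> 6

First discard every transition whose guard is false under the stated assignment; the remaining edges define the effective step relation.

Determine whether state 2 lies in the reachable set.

Answer: REACHABLE

Working:
Guard filter leaves 19 enabled edge(s).
Layer 0: {0}
Layer 1: {6,8}  now seen {0,6,8}
Layer 2: {1,2,7}  now seen {0,1,2,6,7,8}
Layer 3: {5}  now seen {0,1,2,5,6,7,8}
Reachable = {0,1,2,5,6,7,8}
Path to 2: tau·b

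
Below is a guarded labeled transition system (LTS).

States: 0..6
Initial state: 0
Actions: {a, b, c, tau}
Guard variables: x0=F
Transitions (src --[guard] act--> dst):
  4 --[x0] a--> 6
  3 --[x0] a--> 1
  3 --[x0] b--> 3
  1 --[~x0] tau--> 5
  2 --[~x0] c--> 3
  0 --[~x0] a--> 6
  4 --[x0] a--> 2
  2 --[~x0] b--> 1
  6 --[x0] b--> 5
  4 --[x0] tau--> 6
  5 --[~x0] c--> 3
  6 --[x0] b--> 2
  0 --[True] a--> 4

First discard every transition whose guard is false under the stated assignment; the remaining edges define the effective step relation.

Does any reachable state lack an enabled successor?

Answer: DEADLOCK at state 4

Working:
R = {0,4,6}
  0: a→4  a→6  [deg 2]
  4: ∅  [deadlock]
  6: ∅  [deadlock]
trace reaching 4: a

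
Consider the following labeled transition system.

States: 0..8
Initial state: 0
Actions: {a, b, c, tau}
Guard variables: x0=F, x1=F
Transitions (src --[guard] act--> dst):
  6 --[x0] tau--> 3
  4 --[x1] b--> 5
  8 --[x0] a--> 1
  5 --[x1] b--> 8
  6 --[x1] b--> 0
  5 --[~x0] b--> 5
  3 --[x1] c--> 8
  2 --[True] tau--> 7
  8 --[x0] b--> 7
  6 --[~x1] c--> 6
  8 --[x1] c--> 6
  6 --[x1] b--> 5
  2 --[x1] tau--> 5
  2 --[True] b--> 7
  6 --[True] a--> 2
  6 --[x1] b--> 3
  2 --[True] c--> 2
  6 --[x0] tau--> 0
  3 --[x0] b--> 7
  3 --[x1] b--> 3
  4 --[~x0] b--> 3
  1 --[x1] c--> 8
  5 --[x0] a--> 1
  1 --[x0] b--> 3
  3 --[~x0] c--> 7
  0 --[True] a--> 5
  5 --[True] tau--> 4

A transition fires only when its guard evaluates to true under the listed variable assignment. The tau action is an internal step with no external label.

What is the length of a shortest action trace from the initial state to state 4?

Breadth-first toward 4:
  L0 = {0}
  L1 = {5}
  L2 = {4}
4 enters at depth 2; path a·tau

Answer: 2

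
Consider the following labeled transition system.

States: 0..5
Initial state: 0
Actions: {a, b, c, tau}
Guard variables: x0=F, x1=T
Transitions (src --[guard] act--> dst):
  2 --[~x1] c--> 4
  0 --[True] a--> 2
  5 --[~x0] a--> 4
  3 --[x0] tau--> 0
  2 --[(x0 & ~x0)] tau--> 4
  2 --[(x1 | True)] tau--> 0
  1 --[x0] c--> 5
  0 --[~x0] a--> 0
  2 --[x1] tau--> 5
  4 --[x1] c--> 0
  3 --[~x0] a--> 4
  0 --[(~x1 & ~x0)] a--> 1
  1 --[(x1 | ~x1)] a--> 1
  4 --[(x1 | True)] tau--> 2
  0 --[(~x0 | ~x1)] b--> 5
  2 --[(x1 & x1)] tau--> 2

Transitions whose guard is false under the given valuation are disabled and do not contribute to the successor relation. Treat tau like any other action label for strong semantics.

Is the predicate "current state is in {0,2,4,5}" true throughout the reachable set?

Answer: INVARIANT HOLDS

Working:
Safe = {0,2,4,5}
Reach set: {0,2,4,5}
  0: safe
  2: safe
  4: safe
  5: safe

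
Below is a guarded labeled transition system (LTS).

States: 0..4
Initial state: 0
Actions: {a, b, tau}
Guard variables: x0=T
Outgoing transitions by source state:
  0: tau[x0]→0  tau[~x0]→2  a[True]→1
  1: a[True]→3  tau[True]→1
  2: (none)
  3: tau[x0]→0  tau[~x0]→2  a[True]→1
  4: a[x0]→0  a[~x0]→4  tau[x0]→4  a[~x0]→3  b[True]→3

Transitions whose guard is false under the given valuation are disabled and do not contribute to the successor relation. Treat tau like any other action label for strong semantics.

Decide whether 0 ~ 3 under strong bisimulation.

Bisimulation quotient by refinement:
  π0 = {{0,1,2,3,4}}
  π1 = {{0,1,3},{2},{4}}
stable after 2 split(s): 3 block(s)
class of 0: {0,1,3}; class of 3: {0,1,3}

Answer: BISIMILAR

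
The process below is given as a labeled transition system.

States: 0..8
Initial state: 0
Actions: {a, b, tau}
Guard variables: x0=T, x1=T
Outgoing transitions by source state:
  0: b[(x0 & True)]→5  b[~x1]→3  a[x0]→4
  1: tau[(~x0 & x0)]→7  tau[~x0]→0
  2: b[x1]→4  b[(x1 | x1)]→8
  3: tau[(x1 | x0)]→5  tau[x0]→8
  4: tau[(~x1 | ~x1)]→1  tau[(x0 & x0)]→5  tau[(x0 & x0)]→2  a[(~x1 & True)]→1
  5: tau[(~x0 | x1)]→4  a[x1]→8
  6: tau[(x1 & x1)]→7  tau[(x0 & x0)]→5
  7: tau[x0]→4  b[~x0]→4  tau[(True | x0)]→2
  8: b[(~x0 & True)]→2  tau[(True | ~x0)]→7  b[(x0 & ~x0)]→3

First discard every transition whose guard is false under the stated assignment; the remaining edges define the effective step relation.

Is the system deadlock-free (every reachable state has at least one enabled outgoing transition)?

Answer: DEADLOCK-FREE

Trace:
Reach set: {0,2,4,5,7,8}
  0: a→4  b→5  [deg 2]
  2: b→4  b→8  [deg 2]
  4: tau→2  tau→5  [deg 2]
  5: a→8  tau→4  [deg 2]
  7: tau→2  tau→4  [deg 2]
  8: tau→7  [deg 1]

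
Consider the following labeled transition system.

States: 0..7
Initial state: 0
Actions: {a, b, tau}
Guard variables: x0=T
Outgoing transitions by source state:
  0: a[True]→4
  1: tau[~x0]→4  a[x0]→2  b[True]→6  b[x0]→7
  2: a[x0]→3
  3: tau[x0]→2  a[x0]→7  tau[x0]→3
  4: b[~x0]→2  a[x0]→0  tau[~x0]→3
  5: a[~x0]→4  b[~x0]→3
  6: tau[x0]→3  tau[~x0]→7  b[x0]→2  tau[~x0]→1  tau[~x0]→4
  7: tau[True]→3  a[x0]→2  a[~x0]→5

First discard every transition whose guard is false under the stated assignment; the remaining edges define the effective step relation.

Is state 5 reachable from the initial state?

After dropping false guards: 13 live edges.
depth 0: {0}
depth 1: {4}  cumulative {0,4}
Reach set: {0,4}

Answer: UNREACHABLE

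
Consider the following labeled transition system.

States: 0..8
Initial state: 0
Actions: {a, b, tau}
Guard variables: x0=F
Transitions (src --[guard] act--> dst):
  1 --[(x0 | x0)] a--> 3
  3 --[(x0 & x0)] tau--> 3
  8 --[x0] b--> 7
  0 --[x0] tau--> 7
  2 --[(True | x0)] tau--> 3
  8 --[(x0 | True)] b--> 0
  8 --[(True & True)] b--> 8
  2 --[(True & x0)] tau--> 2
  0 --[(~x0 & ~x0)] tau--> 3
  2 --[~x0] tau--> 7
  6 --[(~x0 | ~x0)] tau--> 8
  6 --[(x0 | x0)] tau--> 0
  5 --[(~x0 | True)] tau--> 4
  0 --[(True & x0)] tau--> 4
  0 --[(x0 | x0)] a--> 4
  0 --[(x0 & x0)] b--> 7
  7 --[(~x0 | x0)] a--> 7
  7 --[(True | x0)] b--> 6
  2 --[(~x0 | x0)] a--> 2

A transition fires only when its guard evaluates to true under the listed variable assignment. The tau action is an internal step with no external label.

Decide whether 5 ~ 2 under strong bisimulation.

Compute ~ classes (split until stable):
  π0 = {{0,1,2,3,4,5,6,7,8}}
  π1 = {{0,5,6},{1,3,4},{2},{7},{8}}
  π2 = {{0,5},{1,3,4},{2},{6},{7},{8}}
6 equivalence class(es) (converged in 3)
5∈{0,5}, 2∈{2}

Answer: NOT BISIMILAR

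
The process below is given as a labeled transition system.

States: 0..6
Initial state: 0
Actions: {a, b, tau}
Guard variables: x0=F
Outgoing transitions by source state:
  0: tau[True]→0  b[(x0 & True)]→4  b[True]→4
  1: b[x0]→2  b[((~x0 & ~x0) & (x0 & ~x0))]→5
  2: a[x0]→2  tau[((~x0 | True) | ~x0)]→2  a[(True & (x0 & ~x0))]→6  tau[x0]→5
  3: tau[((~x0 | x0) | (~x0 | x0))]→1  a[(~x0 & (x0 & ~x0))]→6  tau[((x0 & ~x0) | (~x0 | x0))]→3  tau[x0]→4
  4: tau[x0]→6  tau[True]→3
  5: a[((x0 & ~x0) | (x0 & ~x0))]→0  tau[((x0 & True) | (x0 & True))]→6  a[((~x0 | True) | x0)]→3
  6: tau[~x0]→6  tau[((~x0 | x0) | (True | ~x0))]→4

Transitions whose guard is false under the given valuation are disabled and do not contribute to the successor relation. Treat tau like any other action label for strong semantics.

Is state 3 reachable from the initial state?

Answer: REACHABLE

Working:
After dropping false guards: 9 live edges.
depth 0: {0}
depth 1: {4}  cumulative {0,4}
depth 2: {3}  cumulative {0,3,4}
depth 3: {1}  cumulative {0,1,3,4}
Reachable = {0,1,3,4}
trace reaching 3: b·tau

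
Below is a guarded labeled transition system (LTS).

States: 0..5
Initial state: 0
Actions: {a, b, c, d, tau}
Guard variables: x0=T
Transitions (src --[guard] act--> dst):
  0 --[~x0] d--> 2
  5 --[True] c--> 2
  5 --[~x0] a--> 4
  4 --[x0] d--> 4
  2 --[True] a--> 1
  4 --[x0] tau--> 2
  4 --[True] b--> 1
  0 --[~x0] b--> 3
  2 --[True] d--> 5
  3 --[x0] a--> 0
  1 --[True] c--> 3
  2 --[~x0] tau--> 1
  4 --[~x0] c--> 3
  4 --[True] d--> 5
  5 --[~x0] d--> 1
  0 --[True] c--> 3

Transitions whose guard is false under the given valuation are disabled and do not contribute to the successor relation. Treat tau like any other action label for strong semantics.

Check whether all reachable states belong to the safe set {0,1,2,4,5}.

Answer: INVARIANT VIOLATED at state 3

Analysis:
Allowed set {0,1,2,4,5}
R = {0,3}
  0: safe
  3: ✗ unsafe
counterexample path to 3: c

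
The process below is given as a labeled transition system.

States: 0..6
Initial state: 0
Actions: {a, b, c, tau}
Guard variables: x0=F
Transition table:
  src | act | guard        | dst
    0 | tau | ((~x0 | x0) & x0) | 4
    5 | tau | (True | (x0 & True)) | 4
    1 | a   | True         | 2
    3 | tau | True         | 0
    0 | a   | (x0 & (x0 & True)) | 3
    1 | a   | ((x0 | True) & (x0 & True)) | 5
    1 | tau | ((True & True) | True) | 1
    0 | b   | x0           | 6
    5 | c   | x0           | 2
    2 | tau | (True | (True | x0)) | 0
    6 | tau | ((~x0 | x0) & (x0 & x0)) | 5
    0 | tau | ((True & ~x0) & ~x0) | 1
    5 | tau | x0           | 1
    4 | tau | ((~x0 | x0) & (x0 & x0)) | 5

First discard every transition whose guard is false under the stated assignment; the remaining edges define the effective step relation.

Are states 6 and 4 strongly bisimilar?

Compute ~ classes (split until stable):
  round 0: {{0,1,2,3,4,5,6}}
  round 1: {{0,2,3,5},{1},{4,6}}
  round 2: {{0},{1},{2,3},{4,6},{5}}
Fixed point at round 3; 5 class(es).
class of 6: {4,6}; class of 4: {4,6}

Answer: BISIMILAR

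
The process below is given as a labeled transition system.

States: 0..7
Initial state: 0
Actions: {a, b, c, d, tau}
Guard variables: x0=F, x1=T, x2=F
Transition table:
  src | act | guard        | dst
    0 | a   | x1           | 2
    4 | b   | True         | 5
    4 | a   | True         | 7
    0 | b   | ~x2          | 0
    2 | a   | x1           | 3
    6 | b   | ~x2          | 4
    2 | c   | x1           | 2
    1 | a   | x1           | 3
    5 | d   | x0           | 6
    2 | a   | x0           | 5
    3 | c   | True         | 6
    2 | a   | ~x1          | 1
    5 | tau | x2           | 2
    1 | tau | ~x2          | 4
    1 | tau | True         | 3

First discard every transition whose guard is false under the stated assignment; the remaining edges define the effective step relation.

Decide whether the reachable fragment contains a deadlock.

Answer: DEADLOCK at state 5

Analysis:
Reachable = {0,2,3,4,5,6,7}
  0: a→2  b→0  [deg 2]
  2: a→3  c→2  [deg 2]
  3: c→6  [deg 1]
  4: a→7  b→5  [deg 2]
  5: ∅  [deadlock]
  6: b→4  [deg 1]
  7: ∅  [deadlock]
Path to 5: a·a·c·b·b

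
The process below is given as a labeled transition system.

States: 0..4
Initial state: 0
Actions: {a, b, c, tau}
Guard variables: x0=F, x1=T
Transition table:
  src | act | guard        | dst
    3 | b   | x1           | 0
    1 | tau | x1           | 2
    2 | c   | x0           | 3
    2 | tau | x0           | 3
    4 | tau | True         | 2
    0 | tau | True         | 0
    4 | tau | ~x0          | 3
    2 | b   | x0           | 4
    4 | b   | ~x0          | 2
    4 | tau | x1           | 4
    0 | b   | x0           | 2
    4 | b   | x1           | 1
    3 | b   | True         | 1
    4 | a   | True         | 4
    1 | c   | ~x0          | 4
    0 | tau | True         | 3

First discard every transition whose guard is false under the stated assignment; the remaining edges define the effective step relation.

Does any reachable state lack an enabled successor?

Answer: DEADLOCK at state 2

Working:
Reachable = {0,1,2,3,4}
  0: tau→0  tau→3  [deg 2]
  1: c→4  tau→2  [deg 2]
  2: ∅  [no exit]
  3: b→0  b→1  [deg 2]
  4: a→4  b→1  b→2  tau→2  tau→3  tau→4  [deg 6]
Path to 2: tau·b·tau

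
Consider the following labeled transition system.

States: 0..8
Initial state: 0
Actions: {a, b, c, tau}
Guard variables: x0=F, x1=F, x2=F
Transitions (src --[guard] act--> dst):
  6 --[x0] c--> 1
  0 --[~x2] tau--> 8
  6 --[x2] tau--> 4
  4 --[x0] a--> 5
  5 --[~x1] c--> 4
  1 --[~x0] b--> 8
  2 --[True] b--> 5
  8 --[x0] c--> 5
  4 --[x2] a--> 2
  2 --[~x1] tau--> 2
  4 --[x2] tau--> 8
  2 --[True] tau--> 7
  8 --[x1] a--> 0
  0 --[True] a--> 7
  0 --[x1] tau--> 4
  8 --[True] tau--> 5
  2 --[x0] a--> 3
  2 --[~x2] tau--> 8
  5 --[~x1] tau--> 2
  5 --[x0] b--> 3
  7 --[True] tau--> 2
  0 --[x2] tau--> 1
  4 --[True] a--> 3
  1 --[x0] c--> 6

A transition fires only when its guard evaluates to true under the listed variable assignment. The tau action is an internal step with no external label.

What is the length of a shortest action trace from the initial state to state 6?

BFS to 6:
  Layer 0: {0}
  Layer 1: {7,8}
  Layer 2: {2,5}
  Layer 3: {4}
  Layer 4: {3}
6 never appears.

Answer: UNREACHABLE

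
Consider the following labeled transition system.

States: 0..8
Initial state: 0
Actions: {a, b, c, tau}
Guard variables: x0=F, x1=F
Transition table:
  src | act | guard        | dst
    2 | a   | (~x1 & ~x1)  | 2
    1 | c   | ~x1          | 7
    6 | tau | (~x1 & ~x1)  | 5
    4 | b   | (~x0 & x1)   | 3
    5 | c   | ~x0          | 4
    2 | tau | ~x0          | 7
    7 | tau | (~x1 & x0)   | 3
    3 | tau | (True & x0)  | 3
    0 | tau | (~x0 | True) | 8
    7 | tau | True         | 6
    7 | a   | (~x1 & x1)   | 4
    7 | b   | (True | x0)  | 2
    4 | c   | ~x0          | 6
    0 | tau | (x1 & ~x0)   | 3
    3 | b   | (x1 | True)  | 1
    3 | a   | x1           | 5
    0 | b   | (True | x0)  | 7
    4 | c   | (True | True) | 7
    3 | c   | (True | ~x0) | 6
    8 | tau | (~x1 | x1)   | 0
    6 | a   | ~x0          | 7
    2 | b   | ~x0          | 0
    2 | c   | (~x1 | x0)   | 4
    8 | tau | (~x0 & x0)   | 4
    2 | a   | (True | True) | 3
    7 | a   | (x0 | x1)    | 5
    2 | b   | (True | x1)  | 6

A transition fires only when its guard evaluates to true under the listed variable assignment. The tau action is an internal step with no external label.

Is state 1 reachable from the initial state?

After dropping false guards: 19 live edges.
Layer 0: {0}
Layer 1: {7,8}  cumulative {0,7,8}
Layer 2: {2,6}  cumulative {0,2,6,7,8}
Layer 3: {3,4,5}  cumulative {0,2,3,4,5,6,7,8}
Layer 4: {1}  cumulative {0,1,2,3,4,5,6,7,8}
Reach set: {0,1,2,3,4,5,6,7,8}
witness 1: b·b·a·b

Answer: REACHABLE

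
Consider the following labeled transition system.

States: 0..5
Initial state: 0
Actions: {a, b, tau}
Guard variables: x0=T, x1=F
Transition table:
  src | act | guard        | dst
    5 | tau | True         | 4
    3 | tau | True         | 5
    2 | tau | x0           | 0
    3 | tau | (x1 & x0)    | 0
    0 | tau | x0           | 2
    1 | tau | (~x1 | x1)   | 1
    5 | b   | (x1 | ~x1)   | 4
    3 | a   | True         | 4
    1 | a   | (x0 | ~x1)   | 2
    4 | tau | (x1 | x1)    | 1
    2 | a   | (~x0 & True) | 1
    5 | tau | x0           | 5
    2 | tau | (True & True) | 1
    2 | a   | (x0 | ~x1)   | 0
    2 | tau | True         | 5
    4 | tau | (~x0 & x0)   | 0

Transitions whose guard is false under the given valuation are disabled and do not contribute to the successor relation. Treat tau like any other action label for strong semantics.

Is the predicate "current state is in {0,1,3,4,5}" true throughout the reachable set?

Answer: INVARIANT VIOLATED at state 2

Trace:
Inv-set: {0,1,3,4,5}
R = {0,1,2,4,5}
  0: ✓
  1: ✓
  2: ✗ unsafe
  4: ✓
  5: ✓
witness against invariant: tau → 2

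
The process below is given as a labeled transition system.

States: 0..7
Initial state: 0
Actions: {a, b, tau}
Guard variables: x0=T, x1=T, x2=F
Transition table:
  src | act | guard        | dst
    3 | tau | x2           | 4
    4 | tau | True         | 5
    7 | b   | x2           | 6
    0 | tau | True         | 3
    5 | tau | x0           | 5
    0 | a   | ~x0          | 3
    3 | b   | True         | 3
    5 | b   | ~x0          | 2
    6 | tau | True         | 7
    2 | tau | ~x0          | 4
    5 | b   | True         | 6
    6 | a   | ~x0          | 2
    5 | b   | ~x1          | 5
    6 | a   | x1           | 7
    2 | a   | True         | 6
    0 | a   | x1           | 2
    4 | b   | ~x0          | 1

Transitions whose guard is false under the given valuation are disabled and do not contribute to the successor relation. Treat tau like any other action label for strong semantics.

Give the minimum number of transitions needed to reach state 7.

Layered search for 7:
  depth 0: {0}
  depth 1: {2,3}
  depth 2: {6}
  depth 3: {7}
depth(7)=3, e.g. a·a·a

Answer: 3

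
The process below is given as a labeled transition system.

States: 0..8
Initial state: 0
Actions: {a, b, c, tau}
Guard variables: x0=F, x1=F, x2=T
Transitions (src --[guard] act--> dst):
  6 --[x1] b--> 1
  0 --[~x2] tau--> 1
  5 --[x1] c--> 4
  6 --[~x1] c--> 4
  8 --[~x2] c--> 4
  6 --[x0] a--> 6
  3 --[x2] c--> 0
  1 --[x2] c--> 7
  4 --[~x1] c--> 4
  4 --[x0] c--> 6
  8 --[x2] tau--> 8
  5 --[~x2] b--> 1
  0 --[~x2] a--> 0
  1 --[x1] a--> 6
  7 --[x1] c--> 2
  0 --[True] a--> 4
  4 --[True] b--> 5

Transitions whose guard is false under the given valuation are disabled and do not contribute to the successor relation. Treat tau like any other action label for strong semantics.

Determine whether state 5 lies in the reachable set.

Guard filter leaves 7 enabled edge(s).
L0 = {0}
L1 = {4}  cumulative {0,4}
L2 = {5}  cumulative {0,4,5}
Reach set: {0,4,5}
witness 5: a·b

Answer: REACHABLE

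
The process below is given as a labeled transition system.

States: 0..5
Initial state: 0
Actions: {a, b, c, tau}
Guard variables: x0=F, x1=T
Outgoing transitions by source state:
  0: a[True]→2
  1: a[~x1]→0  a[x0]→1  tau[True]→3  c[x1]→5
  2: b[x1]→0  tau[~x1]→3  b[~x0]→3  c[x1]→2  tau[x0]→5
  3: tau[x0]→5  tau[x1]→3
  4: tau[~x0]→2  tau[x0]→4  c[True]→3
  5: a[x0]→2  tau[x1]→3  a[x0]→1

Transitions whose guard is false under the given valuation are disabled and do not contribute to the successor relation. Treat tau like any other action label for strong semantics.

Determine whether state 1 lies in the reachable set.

Answer: UNREACHABLE

Analysis:
Guard filter leaves 10 enabled edge(s).
Layer 0: {0}
Layer 1: {2}  total {0,2}
Layer 2: {3}  total {0,2,3}
Reach set: {0,2,3}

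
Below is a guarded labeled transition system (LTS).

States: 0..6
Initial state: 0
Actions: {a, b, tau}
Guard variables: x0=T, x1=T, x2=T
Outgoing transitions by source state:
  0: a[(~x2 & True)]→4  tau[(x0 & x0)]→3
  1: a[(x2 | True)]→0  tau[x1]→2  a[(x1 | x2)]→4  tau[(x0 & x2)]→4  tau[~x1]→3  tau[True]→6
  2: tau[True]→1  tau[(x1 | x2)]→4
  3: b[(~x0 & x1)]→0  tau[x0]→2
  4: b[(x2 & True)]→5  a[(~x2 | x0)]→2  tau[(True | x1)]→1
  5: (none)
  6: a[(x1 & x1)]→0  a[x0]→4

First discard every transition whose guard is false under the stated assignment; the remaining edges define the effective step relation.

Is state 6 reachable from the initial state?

Guard filter leaves 14 enabled edge(s).
Layer 0: {0}
Layer 1: {3}  total {0,3}
Layer 2: {2}  total {0,2,3}
Layer 3: {1,4}  total {0,1,2,3,4}
Layer 4: {5,6}  total {0,1,2,3,4,5,6}
Reach set: {0,1,2,3,4,5,6}
witness 6: tau·tau·tau·tau

Answer: REACHABLE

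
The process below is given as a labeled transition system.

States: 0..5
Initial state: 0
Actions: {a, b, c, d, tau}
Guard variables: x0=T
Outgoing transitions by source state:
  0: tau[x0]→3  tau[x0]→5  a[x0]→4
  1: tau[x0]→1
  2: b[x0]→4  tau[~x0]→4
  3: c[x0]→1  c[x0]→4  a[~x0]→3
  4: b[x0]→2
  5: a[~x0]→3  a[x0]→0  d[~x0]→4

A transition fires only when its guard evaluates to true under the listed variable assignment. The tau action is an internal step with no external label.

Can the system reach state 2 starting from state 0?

Answer: REACHABLE

Working:
Guard filter leaves 9 enabled edge(s).
L0 = {0}
L1 = {3,4,5}  now seen {0,3,4,5}
L2 = {1,2}  now seen {0,1,2,3,4,5}
Reach set: {0,1,2,3,4,5}
witness 2: a·b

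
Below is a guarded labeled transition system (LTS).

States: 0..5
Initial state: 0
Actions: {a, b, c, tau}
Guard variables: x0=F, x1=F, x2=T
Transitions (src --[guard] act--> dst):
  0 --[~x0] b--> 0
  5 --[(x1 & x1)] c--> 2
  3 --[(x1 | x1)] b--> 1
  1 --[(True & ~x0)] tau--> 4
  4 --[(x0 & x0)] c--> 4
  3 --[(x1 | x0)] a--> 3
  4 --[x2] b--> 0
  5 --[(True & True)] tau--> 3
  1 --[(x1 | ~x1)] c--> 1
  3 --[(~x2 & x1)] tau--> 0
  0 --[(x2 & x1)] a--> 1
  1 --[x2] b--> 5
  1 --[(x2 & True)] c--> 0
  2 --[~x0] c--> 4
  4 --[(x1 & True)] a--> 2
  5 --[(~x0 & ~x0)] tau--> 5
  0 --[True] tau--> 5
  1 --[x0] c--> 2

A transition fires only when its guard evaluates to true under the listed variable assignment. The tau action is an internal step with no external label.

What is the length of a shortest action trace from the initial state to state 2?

Breadth-first toward 2:
  depth 0: {0}
  depth 1: {5}
  depth 2: {3}
2 never appears.

Answer: UNREACHABLE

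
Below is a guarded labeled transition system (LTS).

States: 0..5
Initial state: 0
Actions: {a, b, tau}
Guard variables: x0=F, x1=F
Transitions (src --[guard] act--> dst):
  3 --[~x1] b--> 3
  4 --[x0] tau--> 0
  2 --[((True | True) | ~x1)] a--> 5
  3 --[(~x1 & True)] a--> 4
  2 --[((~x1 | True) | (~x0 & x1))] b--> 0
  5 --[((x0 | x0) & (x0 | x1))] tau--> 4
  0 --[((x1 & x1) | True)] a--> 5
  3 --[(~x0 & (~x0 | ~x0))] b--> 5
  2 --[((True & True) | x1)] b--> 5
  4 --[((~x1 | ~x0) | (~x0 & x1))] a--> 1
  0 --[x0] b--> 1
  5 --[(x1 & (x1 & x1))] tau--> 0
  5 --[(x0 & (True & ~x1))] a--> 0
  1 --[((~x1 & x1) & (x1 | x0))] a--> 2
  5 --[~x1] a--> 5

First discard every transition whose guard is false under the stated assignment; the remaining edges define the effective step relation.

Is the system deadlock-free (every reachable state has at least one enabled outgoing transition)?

Answer: DEADLOCK-FREE

Working:
Reachable = {0,5}
  0: a→5  [deg 1]
  5: a→5  [deg 1]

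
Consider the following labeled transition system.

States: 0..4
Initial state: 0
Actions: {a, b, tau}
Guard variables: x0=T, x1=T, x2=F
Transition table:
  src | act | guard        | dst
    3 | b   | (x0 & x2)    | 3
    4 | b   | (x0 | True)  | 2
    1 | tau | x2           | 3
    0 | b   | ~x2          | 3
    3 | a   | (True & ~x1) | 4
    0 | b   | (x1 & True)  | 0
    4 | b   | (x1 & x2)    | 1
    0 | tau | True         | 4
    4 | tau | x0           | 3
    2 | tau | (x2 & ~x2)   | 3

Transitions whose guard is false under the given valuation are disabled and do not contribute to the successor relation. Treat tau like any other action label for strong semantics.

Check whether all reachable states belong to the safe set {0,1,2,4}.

Allowed set {0,1,2,4}
Reachable = {0,2,3,4}
  0: ok
  2: ok
  3: outside
  4: ok
reach 3 via b — violates

Answer: INVARIANT VIOLATED at state 3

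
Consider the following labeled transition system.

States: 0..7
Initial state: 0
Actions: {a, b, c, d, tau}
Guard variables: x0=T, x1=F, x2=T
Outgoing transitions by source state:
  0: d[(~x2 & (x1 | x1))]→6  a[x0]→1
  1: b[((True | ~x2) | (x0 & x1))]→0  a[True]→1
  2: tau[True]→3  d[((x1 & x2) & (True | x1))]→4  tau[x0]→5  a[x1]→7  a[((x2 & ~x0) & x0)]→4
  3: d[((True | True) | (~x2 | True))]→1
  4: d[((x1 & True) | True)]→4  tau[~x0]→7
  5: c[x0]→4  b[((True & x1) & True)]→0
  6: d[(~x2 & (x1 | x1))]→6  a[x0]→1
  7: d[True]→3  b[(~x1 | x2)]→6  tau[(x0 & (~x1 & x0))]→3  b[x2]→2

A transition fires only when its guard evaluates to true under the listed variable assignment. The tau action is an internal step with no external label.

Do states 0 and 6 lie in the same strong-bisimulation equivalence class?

Answer: BISIMILAR

Working:
Refine partition for ~:
  P[0] = {{0,1,2,3,4,5,6,7}}
  P[1] = {{0,6},{1},{2},{3,4},{5},{7}}
  P[2] = {{0,6},{1},{2},{3},{4},{5},{7}}
stable after 3 split(s): 7 block(s)
[0]={0,6}  [6]={0,6}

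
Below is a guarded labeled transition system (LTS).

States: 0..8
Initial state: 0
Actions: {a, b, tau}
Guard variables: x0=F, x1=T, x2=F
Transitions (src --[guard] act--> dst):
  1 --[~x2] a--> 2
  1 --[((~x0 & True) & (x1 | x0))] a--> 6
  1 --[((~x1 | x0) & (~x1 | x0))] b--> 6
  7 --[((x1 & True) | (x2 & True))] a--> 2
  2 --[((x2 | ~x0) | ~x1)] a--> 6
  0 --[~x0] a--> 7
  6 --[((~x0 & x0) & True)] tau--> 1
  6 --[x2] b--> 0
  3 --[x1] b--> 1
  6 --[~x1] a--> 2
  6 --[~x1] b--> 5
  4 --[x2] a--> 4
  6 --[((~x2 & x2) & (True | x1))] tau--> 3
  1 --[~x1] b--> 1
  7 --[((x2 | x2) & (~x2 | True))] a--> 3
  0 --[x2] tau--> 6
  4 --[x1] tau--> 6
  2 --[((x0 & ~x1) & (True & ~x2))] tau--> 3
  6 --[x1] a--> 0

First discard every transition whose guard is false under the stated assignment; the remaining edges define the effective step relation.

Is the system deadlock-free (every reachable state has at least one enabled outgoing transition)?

Reachable = {0,2,6,7}
  0: a→7  [1 out]
  2: a→6  [1 out]
  6: a→0  [1 out]
  7: a→2  [1 out]

Answer: DEADLOCK-FREE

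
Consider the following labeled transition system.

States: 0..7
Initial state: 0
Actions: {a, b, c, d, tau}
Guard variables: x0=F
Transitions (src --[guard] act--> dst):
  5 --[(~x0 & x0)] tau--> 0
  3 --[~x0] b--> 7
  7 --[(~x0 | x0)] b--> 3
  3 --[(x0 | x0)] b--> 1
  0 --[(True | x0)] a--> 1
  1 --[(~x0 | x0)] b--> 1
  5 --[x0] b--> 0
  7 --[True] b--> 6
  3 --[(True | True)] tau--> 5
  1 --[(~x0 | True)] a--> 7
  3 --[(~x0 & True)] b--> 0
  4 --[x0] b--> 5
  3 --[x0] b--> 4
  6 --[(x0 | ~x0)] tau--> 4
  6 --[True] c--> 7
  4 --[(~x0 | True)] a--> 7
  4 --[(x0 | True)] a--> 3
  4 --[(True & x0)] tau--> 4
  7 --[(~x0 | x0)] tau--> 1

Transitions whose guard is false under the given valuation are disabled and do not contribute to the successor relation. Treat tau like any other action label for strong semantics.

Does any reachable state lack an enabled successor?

Answer: DEADLOCK at state 5

Analysis:
Reach set: {0,1,3,4,5,6,7}
  0: a→1  [1 out]
  1: a→7  b→1  [2 out]
  3: b→0  b→7  tau→5  [3 out]
  4: a→3  a→7  [2 out]
  5: ∅  [deadlock]
  6: c→7  tau→4  [2 out]
  7: b→3  b→6  tau→1  [3 out]
trace reaching 5: a·a·b·tau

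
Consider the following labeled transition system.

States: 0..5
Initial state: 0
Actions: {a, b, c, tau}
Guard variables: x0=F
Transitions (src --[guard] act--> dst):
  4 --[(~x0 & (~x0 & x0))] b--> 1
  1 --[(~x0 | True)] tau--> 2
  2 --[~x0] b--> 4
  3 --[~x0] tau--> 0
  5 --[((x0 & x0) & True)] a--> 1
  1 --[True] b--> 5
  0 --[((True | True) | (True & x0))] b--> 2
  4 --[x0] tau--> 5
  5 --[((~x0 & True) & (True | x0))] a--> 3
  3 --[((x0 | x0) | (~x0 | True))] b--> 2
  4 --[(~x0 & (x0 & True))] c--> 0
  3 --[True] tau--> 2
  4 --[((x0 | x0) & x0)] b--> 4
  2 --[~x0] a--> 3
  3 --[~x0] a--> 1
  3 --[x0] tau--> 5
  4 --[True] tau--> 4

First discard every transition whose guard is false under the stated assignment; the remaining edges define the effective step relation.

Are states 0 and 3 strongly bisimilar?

Compute ~ classes (split until stable):
  π0 = {{0,1,2,3,4,5}}
  π1 = {{0},{1},{2},{3},{4},{5}}
6 equivalence class(es) (converged in 2)
0∈{0}, 3∈{3}

Answer: NOT BISIMILAR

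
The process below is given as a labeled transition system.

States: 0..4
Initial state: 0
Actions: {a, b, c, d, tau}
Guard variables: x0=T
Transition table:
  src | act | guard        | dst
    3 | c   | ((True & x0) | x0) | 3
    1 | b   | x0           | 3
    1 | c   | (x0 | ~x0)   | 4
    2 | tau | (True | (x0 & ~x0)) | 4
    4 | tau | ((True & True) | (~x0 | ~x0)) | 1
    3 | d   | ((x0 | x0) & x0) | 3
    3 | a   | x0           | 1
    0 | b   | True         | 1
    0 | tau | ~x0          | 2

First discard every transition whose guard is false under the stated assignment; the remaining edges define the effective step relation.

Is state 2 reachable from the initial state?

After dropping false guards: 8 live edges.
Layer 0: {0}
Layer 1: {1}  now seen {0,1}
Layer 2: {3,4}  now seen {0,1,3,4}
R = {0,1,3,4}

Answer: UNREACHABLE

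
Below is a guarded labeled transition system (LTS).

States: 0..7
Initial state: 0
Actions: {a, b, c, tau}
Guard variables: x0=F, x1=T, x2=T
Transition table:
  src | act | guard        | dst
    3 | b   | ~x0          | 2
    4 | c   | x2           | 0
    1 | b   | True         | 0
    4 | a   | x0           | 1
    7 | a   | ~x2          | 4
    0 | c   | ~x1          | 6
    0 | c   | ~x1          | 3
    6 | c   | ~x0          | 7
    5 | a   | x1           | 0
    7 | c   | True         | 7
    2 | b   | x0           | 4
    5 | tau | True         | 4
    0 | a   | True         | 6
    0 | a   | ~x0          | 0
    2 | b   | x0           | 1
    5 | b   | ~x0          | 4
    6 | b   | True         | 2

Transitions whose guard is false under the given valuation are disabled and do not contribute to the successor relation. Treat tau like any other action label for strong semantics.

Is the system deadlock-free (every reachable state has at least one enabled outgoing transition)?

Reach set: {0,2,6,7}
  0: a→0  a→6  [2 exit(s)]
  2: ∅  [deadlock]
  6: b→2  c→7  [2 exit(s)]
  7: c→7  [1 exit(s)]
witness 2: a·b

Answer: DEADLOCK at state 2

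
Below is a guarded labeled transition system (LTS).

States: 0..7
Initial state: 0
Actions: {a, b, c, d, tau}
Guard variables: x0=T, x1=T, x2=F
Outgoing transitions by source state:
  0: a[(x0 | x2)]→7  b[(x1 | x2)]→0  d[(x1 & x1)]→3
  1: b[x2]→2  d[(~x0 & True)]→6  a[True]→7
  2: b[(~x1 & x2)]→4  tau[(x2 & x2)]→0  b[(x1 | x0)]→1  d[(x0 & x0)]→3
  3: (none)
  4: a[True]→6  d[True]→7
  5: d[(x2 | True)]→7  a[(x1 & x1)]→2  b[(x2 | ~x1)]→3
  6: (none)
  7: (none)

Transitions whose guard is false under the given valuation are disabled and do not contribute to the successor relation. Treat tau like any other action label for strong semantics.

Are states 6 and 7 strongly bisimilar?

Bisimulation quotient by refinement:
  round 0: {{0,1,2,3,4,5,6,7}}
  round 1: {{0},{1},{2},{3,6,7},{4,5}}
  round 2: {{0},{1},{2},{3,6,7},{4},{5}}
stable after 3 split(s): 6 block(s)
6∈{3,6,7}, 7∈{3,6,7}

Answer: BISIMILAR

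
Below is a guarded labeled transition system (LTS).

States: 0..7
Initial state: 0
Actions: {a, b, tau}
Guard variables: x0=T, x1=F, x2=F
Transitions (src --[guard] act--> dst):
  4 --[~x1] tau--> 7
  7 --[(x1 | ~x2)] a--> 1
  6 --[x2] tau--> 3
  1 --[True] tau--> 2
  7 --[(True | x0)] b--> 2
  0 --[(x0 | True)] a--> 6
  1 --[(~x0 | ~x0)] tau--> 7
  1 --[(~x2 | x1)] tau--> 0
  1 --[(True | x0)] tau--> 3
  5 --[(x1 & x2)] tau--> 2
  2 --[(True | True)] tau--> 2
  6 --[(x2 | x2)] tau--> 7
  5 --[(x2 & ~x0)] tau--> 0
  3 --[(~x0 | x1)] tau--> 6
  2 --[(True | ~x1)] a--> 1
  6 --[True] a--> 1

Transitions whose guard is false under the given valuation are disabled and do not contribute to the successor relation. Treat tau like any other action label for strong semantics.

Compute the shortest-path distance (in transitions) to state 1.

Breadth-first toward 1:
  Layer 0: {0}
  Layer 1: {6}
  Layer 2: {1}
depth(1)=2, e.g. a·a

Answer: 2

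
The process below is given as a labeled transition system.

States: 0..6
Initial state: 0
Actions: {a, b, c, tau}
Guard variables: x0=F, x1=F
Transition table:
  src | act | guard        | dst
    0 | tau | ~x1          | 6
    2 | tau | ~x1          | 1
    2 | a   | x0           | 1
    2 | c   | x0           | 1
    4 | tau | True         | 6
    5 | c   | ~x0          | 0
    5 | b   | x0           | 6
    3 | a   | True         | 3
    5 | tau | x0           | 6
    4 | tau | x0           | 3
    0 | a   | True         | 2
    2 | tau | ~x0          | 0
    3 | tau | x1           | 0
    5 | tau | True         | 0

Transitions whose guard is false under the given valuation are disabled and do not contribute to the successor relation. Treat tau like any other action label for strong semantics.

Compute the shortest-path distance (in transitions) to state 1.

Answer: 2

Working:
Breadth-first toward 1:
  Layer 0: {0}
  Layer 1: {2,6}
  Layer 2: {1}
depth(1)=2, e.g. a·tau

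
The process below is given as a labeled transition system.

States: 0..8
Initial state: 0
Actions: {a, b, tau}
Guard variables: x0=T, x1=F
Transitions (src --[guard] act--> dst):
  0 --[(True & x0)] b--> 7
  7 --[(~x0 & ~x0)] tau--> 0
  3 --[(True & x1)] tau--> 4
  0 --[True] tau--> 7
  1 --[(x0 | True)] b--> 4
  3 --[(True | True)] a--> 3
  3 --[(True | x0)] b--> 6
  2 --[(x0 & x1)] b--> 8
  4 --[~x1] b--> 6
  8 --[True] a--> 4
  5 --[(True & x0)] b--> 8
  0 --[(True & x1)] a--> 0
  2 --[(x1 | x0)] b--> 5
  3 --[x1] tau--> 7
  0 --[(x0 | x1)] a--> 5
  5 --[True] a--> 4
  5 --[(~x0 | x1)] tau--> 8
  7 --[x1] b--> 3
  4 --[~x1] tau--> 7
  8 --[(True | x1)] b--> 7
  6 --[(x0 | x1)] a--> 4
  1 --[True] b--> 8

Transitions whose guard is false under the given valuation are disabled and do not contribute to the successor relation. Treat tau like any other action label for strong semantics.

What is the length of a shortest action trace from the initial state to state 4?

BFS to 4:
  depth 0: {0}
  depth 1: {5,7}
  depth 2: {4,8}
depth(4)=2, e.g. a·a

Answer: 2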